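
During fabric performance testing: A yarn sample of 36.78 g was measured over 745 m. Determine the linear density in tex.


Formula: Tex = (mass_g / length_m) * 1000
Substituting: Tex = (36.78 / 745) * 1000
Intermediate: 36.78 / 745 = 0.04936913 g/m
Tex = 0.04936913 * 1000 = 49.37 tex

49.37 tex


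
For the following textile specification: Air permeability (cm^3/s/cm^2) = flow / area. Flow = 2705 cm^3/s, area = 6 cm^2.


Formula: Air Permeability = Airflow / Test Area
AP = 2705 cm^3/s / 6 cm^2
AP = 450.8 cm^3/s/cm^2

450.8 cm^3/s/cm^2


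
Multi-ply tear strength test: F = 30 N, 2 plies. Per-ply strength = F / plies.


Formula: Per-ply strength = Total force / Number of plies
Per-ply = 30 N / 2
Per-ply = 15 N

15 N


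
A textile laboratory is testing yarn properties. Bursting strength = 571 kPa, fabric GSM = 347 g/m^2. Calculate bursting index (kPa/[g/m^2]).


Formula: Bursting Index = Bursting Strength / Fabric GSM
BI = 571 kPa / 347 g/m^2
BI = 1.646 kPa/(g/m^2)

1.646 kPa/(g/m^2)


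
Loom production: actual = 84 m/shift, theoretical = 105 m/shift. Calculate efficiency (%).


Formula: Efficiency% = (Actual output / Theoretical output) * 100
Efficiency% = (84 / 105) * 100
Efficiency% = 0.8 * 100 = 80.0%

80.0%


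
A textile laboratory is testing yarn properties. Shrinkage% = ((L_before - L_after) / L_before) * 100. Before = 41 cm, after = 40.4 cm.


Formula: Shrinkage% = ((L_before - L_after) / L_before) * 100
Step 1: Shrinkage = 41 - 40.4 = 0.6 cm
Step 2: Shrinkage% = (0.6 / 41) * 100
Step 3: Shrinkage% = 0.014634 * 100 = 1.4634% ≈ 1.5%

1.5%


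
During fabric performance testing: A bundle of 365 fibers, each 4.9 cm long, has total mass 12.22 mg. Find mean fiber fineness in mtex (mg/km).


Formula: fineness (mtex) = mass (mg) / total length (km) = (mass_mg / total_length_m) * 1000
Step 1: Convert fiber length: 4.9 cm = 0.049 m
Step 2: Total fiber length = 365 * 0.049 = 17.885 m
Step 3: Linear density = 12.22 mg / 17.885 m = 0.6833 mg/m
Step 4: fineness = 0.6833 * 1000 = 683.3 mtex

683.3 mtex


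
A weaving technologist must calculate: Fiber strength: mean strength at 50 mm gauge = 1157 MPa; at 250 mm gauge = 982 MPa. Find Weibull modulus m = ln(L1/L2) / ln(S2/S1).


Formula: m = ln(L1/L2) / ln(S2/S1)
Step 1: ln(L1/L2) = ln(50/250) = -1.60944
Step 2: S2/S1 = 982/1157 = 0.84875
Step 3: ln(S2/S1) = ln(0.84875) = -0.16399
Step 4: m = -1.60944 / -0.16399 = 9.81

9.81 (Weibull m)


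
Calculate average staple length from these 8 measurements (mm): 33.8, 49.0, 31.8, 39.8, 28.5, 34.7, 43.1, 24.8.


Formula: Mean = sum of lengths / count
Sum = 33.8 + 49.0 + 31.8 + 39.8 + 28.5 + 34.7 + 43.1 + 24.8
Sum = 285.5 mm
Mean = 285.5 / 8 = 35.69 mm

35.69 mm


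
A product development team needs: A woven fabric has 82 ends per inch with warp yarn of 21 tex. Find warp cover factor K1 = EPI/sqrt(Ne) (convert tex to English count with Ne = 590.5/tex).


Formula: K1 = EPI / sqrt(Ne), with Ne = 590.5 / tex_warp
Step 1: Ne = 590.5 / 21 = 28.119
Step 2: sqrt(Ne) = sqrt(28.119) = 5.3027
Step 3: K1 = 82 / 5.3027 = 15.5

15.5


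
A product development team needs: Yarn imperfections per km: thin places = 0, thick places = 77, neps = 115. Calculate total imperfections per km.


Formula: Total = thin places + thick places + neps
Total = 0 + 77 + 115
Total = 192 imperfections/km

192 imperfections/km


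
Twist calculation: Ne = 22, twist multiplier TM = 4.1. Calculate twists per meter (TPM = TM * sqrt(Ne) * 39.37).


Formula: TPM = TM * sqrt(Ne) * 39.37
Step 1: sqrt(Ne) = sqrt(22) = 4.6904
Step 2: TM * sqrt(Ne) = 4.1 * 4.6904 = 19.2306
Step 3: TPM = 19.2306 * 39.37 = 757 twists/m

757 twists/m


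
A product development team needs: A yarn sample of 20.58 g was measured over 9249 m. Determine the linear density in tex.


Formula: Tex = (mass_g / length_m) * 1000
Substituting: Tex = (20.58 / 9249) * 1000
Intermediate: 20.58 / 9249 = 0.00222511 g/m
Tex = 0.00222511 * 1000 = 2.23 tex

2.23 tex


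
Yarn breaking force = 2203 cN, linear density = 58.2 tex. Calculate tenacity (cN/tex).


Formula: Tenacity = Breaking force / Linear density
Tenacity = 2203 cN / 58.2 tex
Tenacity = 37.85 cN/tex

37.85 cN/tex


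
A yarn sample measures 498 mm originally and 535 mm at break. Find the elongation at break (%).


Formula: Elongation (%) = ((L_break - L0) / L0) * 100
Step 1: Extension = 535 - 498 = 37 mm
Step 2: Elongation = (37 / 498) * 100
Step 3: Elongation = 0.074297 * 100 = 7.4297% ≈ 7.4%

7.4%


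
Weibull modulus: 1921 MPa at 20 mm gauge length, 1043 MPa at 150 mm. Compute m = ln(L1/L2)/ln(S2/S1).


Formula: m = ln(L1/L2) / ln(S2/S1)
Step 1: ln(L1/L2) = ln(20/150) = -2.01490
Step 2: S2/S1 = 1043/1921 = 0.54295
Step 3: ln(S2/S1) = ln(0.54295) = -0.61074
Step 4: m = -2.01490 / -0.61074 = 3.30

3.30 (Weibull m)


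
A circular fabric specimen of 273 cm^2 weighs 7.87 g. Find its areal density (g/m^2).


Formula: GSM = mass_g / area_m2
Step 1: Convert area: 273 cm^2 = 273 / 10000 = 0.0273 m^2
Step 2: GSM = 7.87 g / 0.0273 m^2 = 288.3 g/m^2

288.3 g/m^2


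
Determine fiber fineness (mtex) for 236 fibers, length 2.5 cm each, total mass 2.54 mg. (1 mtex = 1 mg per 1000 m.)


Formula: fineness (mtex) = mass (mg) / total length (km) = (mass_mg / total_length_m) * 1000
Step 1: Convert fiber length: 2.5 cm = 0.025 m
Step 2: Total fiber length = 236 * 0.025 = 5.9 m
Step 3: Linear density = 2.54 mg / 5.9 m = 0.4305 mg/m
Step 4: fineness = 0.4305 * 1000 = 430.5 mtex

430.5 mtex


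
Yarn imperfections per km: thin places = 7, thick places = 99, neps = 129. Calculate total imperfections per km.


Formula: Total = thin places + thick places + neps
Total = 7 + 99 + 129
Total = 235 imperfections/km

235 imperfections/km


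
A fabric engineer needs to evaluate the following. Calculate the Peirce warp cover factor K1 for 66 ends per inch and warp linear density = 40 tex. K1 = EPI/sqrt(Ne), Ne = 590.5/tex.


Formula: K1 = EPI / sqrt(Ne), with Ne = 590.5 / tex_warp
Step 1: Ne = 590.5 / 40 = 14.763
Step 2: sqrt(Ne) = sqrt(14.763) = 3.8423
Step 3: K1 = 66 / 3.8423 = 17.2

17.2


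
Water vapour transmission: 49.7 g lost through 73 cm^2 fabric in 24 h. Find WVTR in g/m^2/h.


Formula: WVTR = mass_loss / (area * time)
Step 1: Convert area: 73 cm^2 = 0.0073 m^2
Step 2: WVTR = 49.7 g / (0.0073 m^2 * 24 h)
Step 3: WVTR = 49.7 / 0.1752 = 283.7 g/m^2/h

283.7 g/m^2/h


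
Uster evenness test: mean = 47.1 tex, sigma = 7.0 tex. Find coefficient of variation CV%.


Formula: CV% = (standard deviation / mean) * 100
Step 1: Ratio = 7.0 / 47.1 = 0.14862
Step 2: CV% = 0.14862 * 100 = 14.862% ≈ 14.9%

14.9%


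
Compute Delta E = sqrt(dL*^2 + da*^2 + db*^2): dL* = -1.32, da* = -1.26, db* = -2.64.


Formula: Delta E = sqrt(dL*^2 + da*^2 + db*^2)
Step 1: dL*^2 = (-1.32)^2 = 1.7424
Step 2: da*^2 = (-1.26)^2 = 1.5876
Step 3: db*^2 = (-2.64)^2 = 6.9696
Step 4: Sum = 1.7424 + 1.5876 + 6.9696 = 10.2996
Step 5: Delta E = sqrt(10.2996) = 3.21

3.21 Delta E


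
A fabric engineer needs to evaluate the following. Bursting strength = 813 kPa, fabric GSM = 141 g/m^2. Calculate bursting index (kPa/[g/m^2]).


Formula: Bursting Index = Bursting Strength / Fabric GSM
BI = 813 kPa / 141 g/m^2
BI = 5.766 kPa/(g/m^2)

5.766 kPa/(g/m^2)


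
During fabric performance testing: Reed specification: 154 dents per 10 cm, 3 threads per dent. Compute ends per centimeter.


Formula: EPC = (dents per 10 cm * ends per dent) / 10
Step 1: Total ends per 10 cm = 154 * 3 = 462
Step 2: EPC = 462 / 10 = 46.2 ends/cm

46.2 ends/cm


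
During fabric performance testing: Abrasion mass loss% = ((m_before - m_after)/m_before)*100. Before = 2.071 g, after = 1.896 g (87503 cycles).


Formula: Mass loss% = ((m_before - m_after) / m_before) * 100
Step 1: Mass loss = 2.071 - 1.896 = 0.175 g
Step 2: Ratio = 0.175 / 2.071 = 0.0845002
Step 3: Mass loss% = 0.0845002 * 100 = 8.45002% ≈ 8.45%

8.45%


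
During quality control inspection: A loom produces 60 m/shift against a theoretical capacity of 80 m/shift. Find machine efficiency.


Formula: Efficiency% = (Actual output / Theoretical output) * 100
Efficiency% = (60 / 80) * 100
Efficiency% = 0.75 * 100 = 75.0%

75.0%


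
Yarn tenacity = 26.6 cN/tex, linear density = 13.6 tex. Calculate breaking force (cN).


Formula: Breaking force = Tenacity * Linear density
F = 26.6 cN/tex * 13.6 tex
F = 361.76 cN

361.76 cN


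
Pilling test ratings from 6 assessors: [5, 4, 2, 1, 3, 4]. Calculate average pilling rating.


Formula: Mean = sum / count
Sum = 5 + 4 + 2 + 1 + 3 + 4 = 19
Mean = 19 / 6 = 3.2

3.2


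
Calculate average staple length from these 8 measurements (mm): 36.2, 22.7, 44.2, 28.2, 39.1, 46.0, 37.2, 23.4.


Formula: Mean = sum of lengths / count
Sum = 36.2 + 22.7 + 44.2 + 28.2 + 39.1 + 46.0 + 37.2 + 23.4
Sum = 277.0 mm
Mean = 277.0 / 8 = 34.63 mm

34.63 mm


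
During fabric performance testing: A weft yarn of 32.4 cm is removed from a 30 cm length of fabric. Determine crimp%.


Formula: Crimp% = ((L_yarn - L_fabric) / L_fabric) * 100
Step 1: Extension = 32.4 - 30 = 2.4 cm
Step 2: Crimp% = (2.4 / 30) * 100
Step 3: Crimp% = 0.08 * 100 = 8.0%

8.0%


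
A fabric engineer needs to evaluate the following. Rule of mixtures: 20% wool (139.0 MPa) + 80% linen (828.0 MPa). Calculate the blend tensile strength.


Formula: Blend property = (fraction_A * property_A) + (fraction_B * property_B)
Step 1: Contribution A = 20/100 * 139.0 MPa = 27.8 MPa
Step 2: Contribution B = 80/100 * 828.0 MPa = 662.4 MPa
Step 3: Blend tensile strength = 27.8 + 662.4 = 690.2 MPa

690.2 MPa


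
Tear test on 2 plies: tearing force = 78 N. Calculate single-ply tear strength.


Formula: Per-ply strength = Total force / Number of plies
Per-ply = 78 N / 2
Per-ply = 39 N

39 N


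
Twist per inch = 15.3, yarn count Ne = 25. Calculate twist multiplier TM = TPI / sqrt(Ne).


Formula: TM = TPI / sqrt(Ne)
Step 1: sqrt(Ne) = sqrt(25) = 5
Step 2: TM = 15.3 / 5 = 3.06

3.06 TM


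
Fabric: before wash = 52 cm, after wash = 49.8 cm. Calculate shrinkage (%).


Formula: Shrinkage% = ((L_before - L_after) / L_before) * 100
Step 1: Shrinkage = 52 - 49.8 = 2.2 cm
Step 2: Shrinkage% = (2.2 / 52) * 100
Step 3: Shrinkage% = 0.042308 * 100 = 4.2308% ≈ 4.2%

4.2%


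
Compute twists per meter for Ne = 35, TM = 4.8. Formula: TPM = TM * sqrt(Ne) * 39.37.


Formula: TPM = TM * sqrt(Ne) * 39.37
Step 1: sqrt(Ne) = sqrt(35) = 5.9161
Step 2: TM * sqrt(Ne) = 4.8 * 5.9161 = 28.3973
Step 3: TPM = 28.3973 * 39.37 = 1118 twists/m

1118 twists/m


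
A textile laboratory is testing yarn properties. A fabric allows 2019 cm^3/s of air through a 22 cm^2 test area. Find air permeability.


Formula: Air Permeability = Airflow / Test Area
AP = 2019 cm^3/s / 22 cm^2
AP = 91.8 cm^3/s/cm^2

91.8 cm^3/s/cm^2


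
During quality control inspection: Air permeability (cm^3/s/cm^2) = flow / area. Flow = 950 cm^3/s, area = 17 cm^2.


Formula: Air Permeability = Airflow / Test Area
AP = 950 cm^3/s / 17 cm^2
AP = 55.9 cm^3/s/cm^2

55.9 cm^3/s/cm^2


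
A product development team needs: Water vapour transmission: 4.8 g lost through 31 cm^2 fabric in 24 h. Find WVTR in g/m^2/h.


Formula: WVTR = mass_loss / (area * time)
Step 1: Convert area: 31 cm^2 = 0.0031 m^2
Step 2: WVTR = 4.8 g / (0.0031 m^2 * 24 h)
Step 3: WVTR = 4.8 / 0.0744 = 64.5 g/m^2/h

64.5 g/m^2/h


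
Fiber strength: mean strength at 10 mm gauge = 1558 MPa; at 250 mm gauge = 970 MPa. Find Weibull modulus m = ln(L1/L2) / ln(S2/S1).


Formula: m = ln(L1/L2) / ln(S2/S1)
Step 1: ln(L1/L2) = ln(10/250) = -3.21888
Step 2: S2/S1 = 970/1558 = 0.62259
Step 3: ln(S2/S1) = ln(0.62259) = -0.47387
Step 4: m = -3.21888 / -0.47387 = 6.79

6.79 (Weibull m)


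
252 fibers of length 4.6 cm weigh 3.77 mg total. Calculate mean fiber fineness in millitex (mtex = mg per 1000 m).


Formula: fineness (mtex) = mass (mg) / total length (km) = (mass_mg / total_length_m) * 1000
Step 1: Convert fiber length: 4.6 cm = 0.046 m
Step 2: Total fiber length = 252 * 0.046 = 11.592 m
Step 3: Linear density = 3.77 mg / 11.592 m = 0.3252 mg/m
Step 4: fineness = 0.3252 * 1000 = 325.2 mtex

325.2 mtex


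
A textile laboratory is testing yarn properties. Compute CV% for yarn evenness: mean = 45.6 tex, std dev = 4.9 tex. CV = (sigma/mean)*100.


Formula: CV% = (standard deviation / mean) * 100
Step 1: Ratio = 4.9 / 45.6 = 0.107456
Step 2: CV% = 0.107456 * 100 = 10.7456% ≈ 10.7%

10.7%


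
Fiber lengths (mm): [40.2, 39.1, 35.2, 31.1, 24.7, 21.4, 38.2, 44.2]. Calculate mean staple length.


Formula: Mean = sum of lengths / count
Sum = 40.2 + 39.1 + 35.2 + 31.1 + 24.7 + 21.4 + 38.2 + 44.2
Sum = 274.1 mm
Mean = 274.1 / 8 = 34.26 mm

34.26 mm


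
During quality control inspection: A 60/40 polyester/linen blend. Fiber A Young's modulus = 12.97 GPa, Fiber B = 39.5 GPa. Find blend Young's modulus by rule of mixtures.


Formula: Blend property = (fraction_A * property_A) + (fraction_B * property_B)
Step 1: Contribution A = 60/100 * 12.97 GPa = 7.782 GPa
Step 2: Contribution B = 40/100 * 39.5 GPa = 15.8 GPa
Step 3: Blend Young's modulus = 7.782 + 15.8 = 23.582 GPa

23.582 GPa


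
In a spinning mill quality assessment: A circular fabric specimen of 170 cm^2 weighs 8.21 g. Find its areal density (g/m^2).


Formula: GSM = mass_g / area_m2
Step 1: Convert area: 170 cm^2 = 170 / 10000 = 0.017 m^2
Step 2: GSM = 8.21 g / 0.017 m^2 = 482.9 g/m^2

482.9 g/m^2


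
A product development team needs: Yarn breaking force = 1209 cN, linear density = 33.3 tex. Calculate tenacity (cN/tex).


Formula: Tenacity = Breaking force / Linear density
Tenacity = 1209 cN / 33.3 tex
Tenacity = 36.31 cN/tex

36.31 cN/tex


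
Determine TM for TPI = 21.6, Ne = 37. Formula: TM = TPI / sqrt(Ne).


Formula: TM = TPI / sqrt(Ne)
Step 1: sqrt(Ne) = sqrt(37) = 6.0828
Step 2: TM = 21.6 / 6.0828 = 3.55

3.55 TM


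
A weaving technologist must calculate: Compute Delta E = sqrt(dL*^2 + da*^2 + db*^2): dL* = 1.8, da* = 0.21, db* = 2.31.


Formula: Delta E = sqrt(dL*^2 + da*^2 + db*^2)
Step 1: dL*^2 = 1.8^2 = 3.24
Step 2: da*^2 = 0.21^2 = 0.0441
Step 3: db*^2 = 2.31^2 = 5.3361
Step 4: Sum = 3.24 + 0.0441 + 5.3361 = 8.6202
Step 5: Delta E = sqrt(8.6202) = 2.94

2.94 Delta E


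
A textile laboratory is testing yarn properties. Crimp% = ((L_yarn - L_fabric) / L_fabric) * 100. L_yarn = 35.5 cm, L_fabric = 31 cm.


Formula: Crimp% = ((L_yarn - L_fabric) / L_fabric) * 100
Step 1: Extension = 35.5 - 31 = 4.5 cm
Step 2: Crimp% = (4.5 / 31) * 100
Step 3: Crimp% = 0.145161 * 100 = 14.5161% ≈ 14.5%

14.5%


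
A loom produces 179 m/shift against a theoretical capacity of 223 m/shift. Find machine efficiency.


Formula: Efficiency% = (Actual output / Theoretical output) * 100
Efficiency% = (179 / 223) * 100
Efficiency% = 0.802691 * 100 = 80.2691% ≈ 80.3%

80.3%


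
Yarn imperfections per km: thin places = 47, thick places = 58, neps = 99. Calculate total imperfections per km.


Formula: Total = thin places + thick places + neps
Total = 47 + 58 + 99
Total = 204 imperfections/km

204 imperfections/km


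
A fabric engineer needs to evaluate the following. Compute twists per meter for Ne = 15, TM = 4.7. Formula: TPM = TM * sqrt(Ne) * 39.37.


Formula: TPM = TM * sqrt(Ne) * 39.37
Step 1: sqrt(Ne) = sqrt(15) = 3.873
Step 2: TM * sqrt(Ne) = 4.7 * 3.873 = 18.2031
Step 3: TPM = 18.2031 * 39.37 = 717 twists/m

717 twists/m


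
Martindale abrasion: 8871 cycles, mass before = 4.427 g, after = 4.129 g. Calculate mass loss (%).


Formula: Mass loss% = ((m_before - m_after) / m_before) * 100
Step 1: Mass loss = 4.427 - 4.129 = 0.298 g
Step 2: Ratio = 0.298 / 4.427 = 0.0673142
Step 3: Mass loss% = 0.0673142 * 100 = 6.73142% ≈ 6.73%

6.73%


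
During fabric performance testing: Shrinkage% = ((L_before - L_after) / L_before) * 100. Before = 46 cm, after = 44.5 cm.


Formula: Shrinkage% = ((L_before - L_after) / L_before) * 100
Step 1: Shrinkage = 46 - 44.5 = 1.5 cm
Step 2: Shrinkage% = (1.5 / 46) * 100
Step 3: Shrinkage% = 0.032609 * 100 = 3.2609% ≈ 3.3%

3.3%


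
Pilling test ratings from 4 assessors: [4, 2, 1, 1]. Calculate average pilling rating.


Formula: Mean = sum / count
Sum = 4 + 2 + 1 + 1 = 8
Mean = 8 / 4 = 2.0

2.0


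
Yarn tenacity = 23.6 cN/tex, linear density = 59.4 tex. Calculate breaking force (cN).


Formula: Breaking force = Tenacity * Linear density
F = 23.6 cN/tex * 59.4 tex
F = 1401.84 cN

1401.84 cN


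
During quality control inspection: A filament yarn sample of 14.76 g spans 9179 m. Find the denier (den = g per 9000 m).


Formula: den = (mass_g / length_m) * 9000
Substituting: den = (14.76 / 9179) * 9000
Intermediate: 14.76 / 9179 = 0.00160802 g/m
den = 0.00160802 * 9000 = 14.5 denier

14.5 denier


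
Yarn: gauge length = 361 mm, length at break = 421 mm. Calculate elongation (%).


Formula: Elongation (%) = ((L_break - L0) / L0) * 100
Step 1: Extension = 421 - 361 = 60 mm
Step 2: Elongation = (60 / 361) * 100
Step 3: Elongation = 0.166205 * 100 = 16.6205% ≈ 16.6%

16.6%


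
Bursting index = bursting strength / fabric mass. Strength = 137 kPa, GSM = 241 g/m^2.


Formula: Bursting Index = Bursting Strength / Fabric GSM
BI = 137 kPa / 241 g/m^2
BI = 0.568 kPa/(g/m^2)

0.568 kPa/(g/m^2)


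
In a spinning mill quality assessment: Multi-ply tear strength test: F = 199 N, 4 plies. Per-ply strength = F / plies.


Formula: Per-ply strength = Total force / Number of plies
Per-ply = 199 N / 4
Per-ply = 49.75 N

49.75 N


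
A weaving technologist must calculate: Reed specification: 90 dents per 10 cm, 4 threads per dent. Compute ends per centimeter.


Formula: EPC = (dents per 10 cm * ends per dent) / 10
Step 1: Total ends per 10 cm = 90 * 4 = 360
Step 2: EPC = 360 / 10 = 36.0 ends/cm

36.0 ends/cm


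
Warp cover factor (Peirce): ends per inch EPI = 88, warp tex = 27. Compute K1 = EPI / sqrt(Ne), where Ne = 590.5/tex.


Formula: K1 = EPI / sqrt(Ne), with Ne = 590.5 / tex_warp
Step 1: Ne = 590.5 / 27 = 21.87
Step 2: sqrt(Ne) = sqrt(21.87) = 4.6765
Step 3: K1 = 88 / 4.6765 = 18.8

18.8


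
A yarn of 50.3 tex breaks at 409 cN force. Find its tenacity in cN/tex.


Formula: Tenacity = Breaking force / Linear density
Tenacity = 409 cN / 50.3 tex
Tenacity = 8.13 cN/tex

8.13 cN/tex


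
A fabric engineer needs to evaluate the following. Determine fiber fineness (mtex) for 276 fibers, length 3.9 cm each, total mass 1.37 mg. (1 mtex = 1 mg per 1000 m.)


Formula: fineness (mtex) = mass (mg) / total length (km) = (mass_mg / total_length_m) * 1000
Step 1: Convert fiber length: 3.9 cm = 0.039 m
Step 2: Total fiber length = 276 * 0.039 = 10.764 m
Step 3: Linear density = 1.37 mg / 10.764 m = 0.1273 mg/m
Step 4: fineness = 0.1273 * 1000 = 127.3 mtex

127.3 mtex


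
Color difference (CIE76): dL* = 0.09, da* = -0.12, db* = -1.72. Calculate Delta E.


Formula: Delta E = sqrt(dL*^2 + da*^2 + db*^2)
Step 1: dL*^2 = 0.09^2 = 0.0081
Step 2: da*^2 = (-0.12)^2 = 0.0144
Step 3: db*^2 = (-1.72)^2 = 2.9584
Step 4: Sum = 0.0081 + 0.0144 + 2.9584 = 2.9809
Step 5: Delta E = sqrt(2.9809) = 1.73

1.73 Delta E


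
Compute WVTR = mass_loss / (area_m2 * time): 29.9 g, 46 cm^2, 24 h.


Formula: WVTR = mass_loss / (area * time)
Step 1: Convert area: 46 cm^2 = 0.0046 m^2
Step 2: WVTR = 29.9 g / (0.0046 m^2 * 24 h)
Step 3: WVTR = 29.9 / 0.1104 = 270.8 g/m^2/h

270.8 g/m^2/h


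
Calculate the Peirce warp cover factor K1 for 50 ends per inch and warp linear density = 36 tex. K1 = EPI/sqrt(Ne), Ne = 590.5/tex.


Formula: K1 = EPI / sqrt(Ne), with Ne = 590.5 / tex_warp
Step 1: Ne = 590.5 / 36 = 16.403
Step 2: sqrt(Ne) = sqrt(16.403) = 4.0501
Step 3: K1 = 50 / 4.0501 = 12.3

12.3


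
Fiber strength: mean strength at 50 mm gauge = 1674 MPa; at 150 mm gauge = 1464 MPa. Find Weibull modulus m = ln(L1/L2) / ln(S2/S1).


Formula: m = ln(L1/L2) / ln(S2/S1)
Step 1: ln(L1/L2) = ln(50/150) = -1.09861
Step 2: S2/S1 = 1464/1674 = 0.87455
Step 3: ln(S2/S1) = ln(0.87455) = -0.13405
Step 4: m = -1.09861 / -0.13405 = 8.20

8.20 (Weibull m)


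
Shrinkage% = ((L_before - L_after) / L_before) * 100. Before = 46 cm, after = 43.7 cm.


Formula: Shrinkage% = ((L_before - L_after) / L_before) * 100
Step 1: Shrinkage = 46 - 43.7 = 2.3 cm
Step 2: Shrinkage% = (2.3 / 46) * 100
Step 3: Shrinkage% = 0.05 * 100 = 5.0%

5.0%


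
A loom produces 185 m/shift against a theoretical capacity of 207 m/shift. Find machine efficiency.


Formula: Efficiency% = (Actual output / Theoretical output) * 100
Efficiency% = (185 / 207) * 100
Efficiency% = 0.89372 * 100 = 89.372% ≈ 89.4%

89.4%


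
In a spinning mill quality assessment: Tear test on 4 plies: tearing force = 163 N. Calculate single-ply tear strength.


Formula: Per-ply strength = Total force / Number of plies
Per-ply = 163 N / 4
Per-ply = 40.75 N

40.75 N


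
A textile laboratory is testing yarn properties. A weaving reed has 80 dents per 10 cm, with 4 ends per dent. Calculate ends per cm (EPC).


Formula: EPC = (dents per 10 cm * ends per dent) / 10
Step 1: Total ends per 10 cm = 80 * 4 = 320
Step 2: EPC = 320 / 10 = 32.0 ends/cm

32.0 ends/cm


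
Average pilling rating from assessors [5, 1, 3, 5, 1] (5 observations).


Formula: Mean = sum / count
Sum = 5 + 1 + 3 + 5 + 1 = 15
Mean = 15 / 5 = 3.0

3.0


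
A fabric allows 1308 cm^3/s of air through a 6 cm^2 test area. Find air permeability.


Formula: Air Permeability = Airflow / Test Area
AP = 1308 cm^3/s / 6 cm^2
AP = 218.0 cm^3/s/cm^2

218.0 cm^3/s/cm^2


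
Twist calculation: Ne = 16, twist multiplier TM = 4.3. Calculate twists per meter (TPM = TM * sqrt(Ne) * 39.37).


Formula: TPM = TM * sqrt(Ne) * 39.37
Step 1: sqrt(Ne) = sqrt(16) = 4
Step 2: TM * sqrt(Ne) = 4.3 * 4 = 17.2
Step 3: TPM = 17.2 * 39.37 = 677 twists/m

677 twists/m


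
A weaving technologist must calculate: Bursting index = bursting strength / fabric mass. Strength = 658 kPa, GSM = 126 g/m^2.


Formula: Bursting Index = Bursting Strength / Fabric GSM
BI = 658 kPa / 126 g/m^2
BI = 5.222 kPa/(g/m^2)

5.222 kPa/(g/m^2)


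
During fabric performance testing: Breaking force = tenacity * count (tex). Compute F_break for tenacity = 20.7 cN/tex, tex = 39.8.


Formula: Breaking force = Tenacity * Linear density
F = 20.7 cN/tex * 39.8 tex
F = 823.86 cN

823.86 cN


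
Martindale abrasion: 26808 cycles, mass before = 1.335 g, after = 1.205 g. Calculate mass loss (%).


Formula: Mass loss% = ((m_before - m_after) / m_before) * 100
Step 1: Mass loss = 1.335 - 1.205 = 0.13 g
Step 2: Ratio = 0.13 / 1.335 = 0.0973783
Step 3: Mass loss% = 0.0973783 * 100 = 9.73783% ≈ 9.74%

9.74%


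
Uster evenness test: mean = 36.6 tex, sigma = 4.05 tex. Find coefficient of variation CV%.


Formula: CV% = (standard deviation / mean) * 100
Step 1: Ratio = 4.05 / 36.6 = 0.110656
Step 2: CV% = 0.110656 * 100 = 11.0656% ≈ 11.1%

11.1%


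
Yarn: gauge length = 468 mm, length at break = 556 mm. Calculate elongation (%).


Formula: Elongation (%) = ((L_break - L0) / L0) * 100
Step 1: Extension = 556 - 468 = 88 mm
Step 2: Elongation = (88 / 468) * 100
Step 3: Elongation = 0.188034 * 100 = 18.8034% ≈ 18.8%

18.8%


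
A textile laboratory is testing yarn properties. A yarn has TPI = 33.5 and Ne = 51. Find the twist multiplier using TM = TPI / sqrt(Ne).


Formula: TM = TPI / sqrt(Ne)
Step 1: sqrt(Ne) = sqrt(51) = 7.1414
Step 2: TM = 33.5 / 7.1414 = 4.69

4.69 TM


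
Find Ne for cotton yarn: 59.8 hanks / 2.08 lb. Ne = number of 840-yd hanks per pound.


Formula: Ne = hanks / mass_lb
Substituting: Ne = 59.8 / 2.08
Ne = 28.8

28.8 Ne


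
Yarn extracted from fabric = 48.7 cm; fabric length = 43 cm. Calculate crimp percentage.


Formula: Crimp% = ((L_yarn - L_fabric) / L_fabric) * 100
Step 1: Extension = 48.7 - 43 = 5.7 cm
Step 2: Crimp% = (5.7 / 43) * 100
Step 3: Crimp% = 0.132558 * 100 = 13.2558% ≈ 13.3%

13.3%


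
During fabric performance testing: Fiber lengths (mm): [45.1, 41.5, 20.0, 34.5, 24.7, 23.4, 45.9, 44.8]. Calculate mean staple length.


Formula: Mean = sum of lengths / count
Sum = 45.1 + 41.5 + 20.0 + 34.5 + 24.7 + 23.4 + 45.9 + 44.8
Sum = 279.9 mm
Mean = 279.9 / 8 = 34.99 mm

34.99 mm


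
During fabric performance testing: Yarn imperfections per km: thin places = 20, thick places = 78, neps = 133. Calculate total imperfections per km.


Formula: Total = thin places + thick places + neps
Total = 20 + 78 + 133
Total = 231 imperfections/km

231 imperfections/km


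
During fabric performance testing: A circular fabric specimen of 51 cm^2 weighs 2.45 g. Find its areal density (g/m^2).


Formula: GSM = mass_g / area_m2
Step 1: Convert area: 51 cm^2 = 51 / 10000 = 0.0051 m^2
Step 2: GSM = 2.45 g / 0.0051 m^2 = 480.4 g/m^2

480.4 g/m^2


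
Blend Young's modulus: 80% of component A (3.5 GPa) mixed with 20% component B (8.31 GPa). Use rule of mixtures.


Formula: Blend property = (fraction_A * property_A) + (fraction_B * property_B)
Step 1: Contribution A = 80/100 * 3.5 GPa = 2.8 GPa
Step 2: Contribution B = 20/100 * 8.31 GPa = 1.662 GPa
Step 3: Blend Young's modulus = 2.8 + 1.662 = 4.462 GPa

4.462 GPa


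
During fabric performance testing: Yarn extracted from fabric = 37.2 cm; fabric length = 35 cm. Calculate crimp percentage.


Formula: Crimp% = ((L_yarn - L_fabric) / L_fabric) * 100
Step 1: Extension = 37.2 - 35 = 2.2 cm
Step 2: Crimp% = (2.2 / 35) * 100
Step 3: Crimp% = 0.062857 * 100 = 6.2857% ≈ 6.3%

6.3%


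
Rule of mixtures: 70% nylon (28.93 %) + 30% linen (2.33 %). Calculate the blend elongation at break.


Formula: Blend property = (fraction_A * property_A) + (fraction_B * property_B)
Step 1: Contribution A = 70/100 * 28.93 % = 20.251 %
Step 2: Contribution B = 30/100 * 2.33 % = 0.699 %
Step 3: Blend elongation at break = 20.251 + 0.699 = 20.95 %

20.95 %


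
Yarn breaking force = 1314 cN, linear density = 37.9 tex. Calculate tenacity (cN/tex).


Formula: Tenacity = Breaking force / Linear density
Tenacity = 1314 cN / 37.9 tex
Tenacity = 34.67 cN/tex

34.67 cN/tex


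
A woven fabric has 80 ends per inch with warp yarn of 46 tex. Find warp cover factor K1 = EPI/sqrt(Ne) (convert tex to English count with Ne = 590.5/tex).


Formula: K1 = EPI / sqrt(Ne), with Ne = 590.5 / tex_warp
Step 1: Ne = 590.5 / 46 = 12.837
Step 2: sqrt(Ne) = sqrt(12.837) = 3.5829
Step 3: K1 = 80 / 3.5829 = 22.3

22.3


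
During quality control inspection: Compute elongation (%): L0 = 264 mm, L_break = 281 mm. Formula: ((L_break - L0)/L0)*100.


Formula: Elongation (%) = ((L_break - L0) / L0) * 100
Step 1: Extension = 281 - 264 = 17 mm
Step 2: Elongation = (17 / 264) * 100
Step 3: Elongation = 0.064394 * 100 = 6.4394% ≈ 6.4%

6.4%


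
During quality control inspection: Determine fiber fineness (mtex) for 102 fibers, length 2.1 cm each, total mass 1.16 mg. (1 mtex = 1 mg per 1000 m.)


Formula: fineness (mtex) = mass (mg) / total length (km) = (mass_mg / total_length_m) * 1000
Step 1: Convert fiber length: 2.1 cm = 0.021 m
Step 2: Total fiber length = 102 * 0.021 = 2.142 m
Step 3: Linear density = 1.16 mg / 2.142 m = 0.5415 mg/m
Step 4: fineness = 0.5415 * 1000 = 541.5 mtex

541.5 mtex


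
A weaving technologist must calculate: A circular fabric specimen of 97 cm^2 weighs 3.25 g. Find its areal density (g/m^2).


Formula: GSM = mass_g / area_m2
Step 1: Convert area: 97 cm^2 = 97 / 10000 = 0.0097 m^2
Step 2: GSM = 3.25 g / 0.0097 m^2 = 335.1 g/m^2

335.1 g/m^2


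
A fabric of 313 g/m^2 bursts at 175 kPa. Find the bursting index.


Formula: Bursting Index = Bursting Strength / Fabric GSM
BI = 175 kPa / 313 g/m^2
BI = 0.559 kPa/(g/m^2)

0.559 kPa/(g/m^2)


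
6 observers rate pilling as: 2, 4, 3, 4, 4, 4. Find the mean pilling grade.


Formula: Mean = sum / count
Sum = 2 + 4 + 3 + 4 + 4 + 4 = 21
Mean = 21 / 6 = 3.5

3.5


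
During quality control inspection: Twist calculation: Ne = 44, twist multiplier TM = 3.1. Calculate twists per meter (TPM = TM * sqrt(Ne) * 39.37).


Formula: TPM = TM * sqrt(Ne) * 39.37
Step 1: sqrt(Ne) = sqrt(44) = 6.6332
Step 2: TM * sqrt(Ne) = 3.1 * 6.6332 = 20.5629
Step 3: TPM = 20.5629 * 39.37 = 810 twists/m

810 twists/m


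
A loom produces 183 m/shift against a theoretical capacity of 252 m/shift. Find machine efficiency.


Formula: Efficiency% = (Actual output / Theoretical output) * 100
Efficiency% = (183 / 252) * 100
Efficiency% = 0.72619 * 100 = 72.619% ≈ 72.6%

72.6%


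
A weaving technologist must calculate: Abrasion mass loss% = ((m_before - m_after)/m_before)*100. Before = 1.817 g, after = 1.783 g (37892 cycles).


Formula: Mass loss% = ((m_before - m_after) / m_before) * 100
Step 1: Mass loss = 1.817 - 1.783 = 0.034 g
Step 2: Ratio = 0.034 / 1.817 = 0.0187122
Step 3: Mass loss% = 0.0187122 * 100 = 1.87122% ≈ 1.87%

1.87%


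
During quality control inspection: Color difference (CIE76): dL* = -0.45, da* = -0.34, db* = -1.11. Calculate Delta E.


Formula: Delta E = sqrt(dL*^2 + da*^2 + db*^2)
Step 1: dL*^2 = (-0.45)^2 = 0.2025
Step 2: da*^2 = (-0.34)^2 = 0.1156
Step 3: db*^2 = (-1.11)^2 = 1.2321
Step 4: Sum = 0.2025 + 0.1156 + 1.2321 = 1.5502
Step 5: Delta E = sqrt(1.5502) = 1.25

1.25 Delta E


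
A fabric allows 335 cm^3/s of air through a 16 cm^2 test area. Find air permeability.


Formula: Air Permeability = Airflow / Test Area
AP = 335 cm^3/s / 16 cm^2
AP = 20.9 cm^3/s/cm^2

20.9 cm^3/s/cm^2


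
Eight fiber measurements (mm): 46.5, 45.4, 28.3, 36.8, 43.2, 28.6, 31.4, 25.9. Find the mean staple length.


Formula: Mean = sum of lengths / count
Sum = 46.5 + 45.4 + 28.3 + 36.8 + 43.2 + 28.6 + 31.4 + 25.9
Sum = 286.1 mm
Mean = 286.1 / 8 = 35.76 mm

35.76 mm


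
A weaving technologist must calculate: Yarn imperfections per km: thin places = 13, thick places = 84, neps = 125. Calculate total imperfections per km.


Formula: Total = thin places + thick places + neps
Total = 13 + 84 + 125
Total = 222 imperfections/km

222 imperfections/km


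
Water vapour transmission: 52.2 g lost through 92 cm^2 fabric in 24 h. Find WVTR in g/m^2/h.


Formula: WVTR = mass_loss / (area * time)
Step 1: Convert area: 92 cm^2 = 0.0092 m^2
Step 2: WVTR = 52.2 g / (0.0092 m^2 * 24 h)
Step 3: WVTR = 52.2 / 0.2208 = 236.4 g/m^2/h

236.4 g/m^2/h


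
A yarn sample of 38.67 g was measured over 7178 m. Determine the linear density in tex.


Formula: Tex = (mass_g / length_m) * 1000
Substituting: Tex = (38.67 / 7178) * 1000
Intermediate: 38.67 / 7178 = 0.00538729 g/m
Tex = 0.00538729 * 1000 = 5.39 tex

5.39 tex


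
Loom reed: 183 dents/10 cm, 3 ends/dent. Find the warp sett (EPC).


Formula: EPC = (dents per 10 cm * ends per dent) / 10
Step 1: Total ends per 10 cm = 183 * 3 = 549
Step 2: EPC = 549 / 10 = 54.9 ends/cm

54.9 ends/cm


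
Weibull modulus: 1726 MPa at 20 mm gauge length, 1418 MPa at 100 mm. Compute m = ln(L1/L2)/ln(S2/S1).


Formula: m = ln(L1/L2) / ln(S2/S1)
Step 1: ln(L1/L2) = ln(20/100) = -1.60944
Step 2: S2/S1 = 1418/1726 = 0.82155
Step 3: ln(S2/S1) = ln(0.82155) = -0.19656
Step 4: m = -1.60944 / -0.19656 = 8.19

8.19 (Weibull m)


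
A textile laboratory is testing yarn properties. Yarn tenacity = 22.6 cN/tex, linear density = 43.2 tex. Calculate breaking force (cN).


Formula: Breaking force = Tenacity * Linear density
F = 22.6 cN/tex * 43.2 tex
F = 976.32 cN

976.32 cN


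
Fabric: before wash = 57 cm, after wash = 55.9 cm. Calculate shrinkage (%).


Formula: Shrinkage% = ((L_before - L_after) / L_before) * 100
Step 1: Shrinkage = 57 - 55.9 = 1.1 cm
Step 2: Shrinkage% = (1.1 / 57) * 100
Step 3: Shrinkage% = 0.019298 * 100 = 1.9298% ≈ 1.9%

1.9%


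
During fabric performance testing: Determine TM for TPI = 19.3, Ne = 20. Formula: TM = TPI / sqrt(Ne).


Formula: TM = TPI / sqrt(Ne)
Step 1: sqrt(Ne) = sqrt(20) = 4.4721
Step 2: TM = 19.3 / 4.4721 = 4.32

4.32 TM


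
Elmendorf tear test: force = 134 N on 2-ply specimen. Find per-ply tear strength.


Formula: Per-ply strength = Total force / Number of plies
Per-ply = 134 N / 2
Per-ply = 67 N

67 N


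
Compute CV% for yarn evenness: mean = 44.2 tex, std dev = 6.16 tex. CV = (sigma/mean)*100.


Formula: CV% = (standard deviation / mean) * 100
Step 1: Ratio = 6.16 / 44.2 = 0.139367
Step 2: CV% = 0.139367 * 100 = 13.9367% ≈ 13.9%

13.9%


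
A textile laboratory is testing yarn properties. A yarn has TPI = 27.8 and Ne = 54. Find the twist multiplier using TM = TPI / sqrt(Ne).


Formula: TM = TPI / sqrt(Ne)
Step 1: sqrt(Ne) = sqrt(54) = 7.3485
Step 2: TM = 27.8 / 7.3485 = 3.78

3.78 TM


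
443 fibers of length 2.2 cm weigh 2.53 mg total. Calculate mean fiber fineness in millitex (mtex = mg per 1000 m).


Formula: fineness (mtex) = mass (mg) / total length (km) = (mass_mg / total_length_m) * 1000
Step 1: Convert fiber length: 2.2 cm = 0.022 m
Step 2: Total fiber length = 443 * 0.022 = 9.746 m
Step 3: Linear density = 2.53 mg / 9.746 m = 0.2596 mg/m
Step 4: fineness = 0.2596 * 1000 = 259.6 mtex

259.6 mtex


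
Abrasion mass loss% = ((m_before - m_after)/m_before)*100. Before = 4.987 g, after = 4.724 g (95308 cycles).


Formula: Mass loss% = ((m_before - m_after) / m_before) * 100
Step 1: Mass loss = 4.987 - 4.724 = 0.263 g
Step 2: Ratio = 0.263 / 4.987 = 0.0527371
Step 3: Mass loss% = 0.0527371 * 100 = 5.27371% ≈ 5.27%

5.27%


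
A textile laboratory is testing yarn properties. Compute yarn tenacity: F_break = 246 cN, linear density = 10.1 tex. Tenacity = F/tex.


Formula: Tenacity = Breaking force / Linear density
Tenacity = 246 cN / 10.1 tex
Tenacity = 24.36 cN/tex

24.36 cN/tex


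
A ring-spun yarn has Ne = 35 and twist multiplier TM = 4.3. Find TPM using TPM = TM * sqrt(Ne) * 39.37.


Formula: TPM = TM * sqrt(Ne) * 39.37
Step 1: sqrt(Ne) = sqrt(35) = 5.9161
Step 2: TM * sqrt(Ne) = 4.3 * 5.9161 = 25.4392
Step 3: TPM = 25.4392 * 39.37 = 1002 twists/m

1002 twists/m


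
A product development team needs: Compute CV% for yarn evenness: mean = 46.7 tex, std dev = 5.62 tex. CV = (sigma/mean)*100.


Formula: CV% = (standard deviation / mean) * 100
Step 1: Ratio = 5.62 / 46.7 = 0.120343
Step 2: CV% = 0.120343 * 100 = 12.0343% ≈ 12.0%

12.0%


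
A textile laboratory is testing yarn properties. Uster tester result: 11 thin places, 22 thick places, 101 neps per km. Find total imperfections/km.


Formula: Total = thin places + thick places + neps
Total = 11 + 22 + 101
Total = 134 imperfections/km

134 imperfections/km


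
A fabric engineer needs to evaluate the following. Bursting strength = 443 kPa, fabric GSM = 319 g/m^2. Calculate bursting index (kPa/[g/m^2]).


Formula: Bursting Index = Bursting Strength / Fabric GSM
BI = 443 kPa / 319 g/m^2
BI = 1.389 kPa/(g/m^2)

1.389 kPa/(g/m^2)


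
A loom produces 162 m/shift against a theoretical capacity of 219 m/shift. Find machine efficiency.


Formula: Efficiency% = (Actual output / Theoretical output) * 100
Efficiency% = (162 / 219) * 100
Efficiency% = 0.739726 * 100 = 73.9726% ≈ 74.0%

74.0%


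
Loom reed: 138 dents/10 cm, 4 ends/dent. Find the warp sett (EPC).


Formula: EPC = (dents per 10 cm * ends per dent) / 10
Step 1: Total ends per 10 cm = 138 * 4 = 552
Step 2: EPC = 552 / 10 = 55.2 ends/cm

55.2 ends/cm


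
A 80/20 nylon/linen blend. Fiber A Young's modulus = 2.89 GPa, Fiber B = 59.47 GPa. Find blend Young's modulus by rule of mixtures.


Formula: Blend property = (fraction_A * property_A) + (fraction_B * property_B)
Step 1: Contribution A = 80/100 * 2.89 GPa = 2.312 GPa
Step 2: Contribution B = 20/100 * 59.47 GPa = 11.894 GPa
Step 3: Blend Young's modulus = 2.312 + 11.894 = 14.206 GPa

14.206 GPa


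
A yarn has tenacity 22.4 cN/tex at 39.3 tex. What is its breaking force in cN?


Formula: Breaking force = Tenacity * Linear density
F = 22.4 cN/tex * 39.3 tex
F = 880.32 cN

880.32 cN


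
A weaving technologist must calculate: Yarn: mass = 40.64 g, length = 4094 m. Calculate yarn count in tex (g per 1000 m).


Formula: Tex = (mass_g / length_m) * 1000
Substituting: Tex = (40.64 / 4094) * 1000
Intermediate: 40.64 / 4094 = 0.00992672 g/m
Tex = 0.00992672 * 1000 = 9.93 tex

9.93 tex


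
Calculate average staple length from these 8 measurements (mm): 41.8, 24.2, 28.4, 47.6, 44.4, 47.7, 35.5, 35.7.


Formula: Mean = sum of lengths / count
Sum = 41.8 + 24.2 + 28.4 + 47.6 + 44.4 + 47.7 + 35.5 + 35.7
Sum = 305.3 mm
Mean = 305.3 / 8 = 38.16 mm

38.16 mm


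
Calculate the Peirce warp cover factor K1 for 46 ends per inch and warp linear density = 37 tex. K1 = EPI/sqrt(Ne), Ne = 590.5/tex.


Formula: K1 = EPI / sqrt(Ne), with Ne = 590.5 / tex_warp
Step 1: Ne = 590.5 / 37 = 15.959
Step 2: sqrt(Ne) = sqrt(15.959) = 3.9949
Step 3: K1 = 46 / 3.9949 = 11.5

11.5


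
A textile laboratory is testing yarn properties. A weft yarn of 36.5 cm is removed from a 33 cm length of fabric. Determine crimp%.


Formula: Crimp% = ((L_yarn - L_fabric) / L_fabric) * 100
Step 1: Extension = 36.5 - 33 = 3.5 cm
Step 2: Crimp% = (3.5 / 33) * 100
Step 3: Crimp% = 0.106061 * 100 = 10.6061% ≈ 10.6%

10.6%


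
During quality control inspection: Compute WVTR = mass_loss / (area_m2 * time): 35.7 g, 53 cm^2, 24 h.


Formula: WVTR = mass_loss / (area * time)
Step 1: Convert area: 53 cm^2 = 0.0053 m^2
Step 2: WVTR = 35.7 g / (0.0053 m^2 * 24 h)
Step 3: WVTR = 35.7 / 0.1272 = 280.7 g/m^2/h

280.7 g/m^2/h


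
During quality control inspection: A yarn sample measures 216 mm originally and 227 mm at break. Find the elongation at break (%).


Formula: Elongation (%) = ((L_break - L0) / L0) * 100
Step 1: Extension = 227 - 216 = 11 mm
Step 2: Elongation = (11 / 216) * 100
Step 3: Elongation = 0.050926 * 100 = 5.0926% ≈ 5.1%

5.1%


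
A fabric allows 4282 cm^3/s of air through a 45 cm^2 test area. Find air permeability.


Formula: Air Permeability = Airflow / Test Area
AP = 4282 cm^3/s / 45 cm^2
AP = 95.2 cm^3/s/cm^2

95.2 cm^3/s/cm^2


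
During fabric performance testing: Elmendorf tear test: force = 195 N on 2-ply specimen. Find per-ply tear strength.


Formula: Per-ply strength = Total force / Number of plies
Per-ply = 195 N / 2
Per-ply = 97.5 N

97.5 N


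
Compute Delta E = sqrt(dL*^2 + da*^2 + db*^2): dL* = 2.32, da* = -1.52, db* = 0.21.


Formula: Delta E = sqrt(dL*^2 + da*^2 + db*^2)
Step 1: dL*^2 = 2.32^2 = 5.3824
Step 2: da*^2 = (-1.52)^2 = 2.3104
Step 3: db*^2 = 0.21^2 = 0.0441
Step 4: Sum = 5.3824 + 2.3104 + 0.0441 = 7.7369
Step 5: Delta E = sqrt(7.7369) = 2.78

2.78 Delta E


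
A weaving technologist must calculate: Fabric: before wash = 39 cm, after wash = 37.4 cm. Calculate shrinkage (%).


Formula: Shrinkage% = ((L_before - L_after) / L_before) * 100
Step 1: Shrinkage = 39 - 37.4 = 1.6 cm
Step 2: Shrinkage% = (1.6 / 39) * 100
Step 3: Shrinkage% = 0.041026 * 100 = 4.1026% ≈ 4.1%

4.1%


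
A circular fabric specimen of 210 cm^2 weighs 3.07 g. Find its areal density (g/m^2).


Formula: GSM = mass_g / area_m2
Step 1: Convert area: 210 cm^2 = 210 / 10000 = 0.021 m^2
Step 2: GSM = 3.07 g / 0.021 m^2 = 146.2 g/m^2

146.2 g/m^2


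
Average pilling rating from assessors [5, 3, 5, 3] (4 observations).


Formula: Mean = sum / count
Sum = 5 + 3 + 5 + 3 = 16
Mean = 16 / 4 = 4.0

4.0


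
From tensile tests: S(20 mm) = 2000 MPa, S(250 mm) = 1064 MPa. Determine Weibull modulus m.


Formula: m = ln(L1/L2) / ln(S2/S1)
Step 1: ln(L1/L2) = ln(20/250) = -2.52573
Step 2: S2/S1 = 1064/2000 = 0.532
Step 3: ln(S2/S1) = ln(0.532) = -0.63111
Step 4: m = -2.52573 / -0.63111 = 4.00

4.00 (Weibull m)


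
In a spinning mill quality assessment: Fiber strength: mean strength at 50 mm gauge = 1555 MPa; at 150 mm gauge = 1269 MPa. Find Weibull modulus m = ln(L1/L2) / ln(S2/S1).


Formula: m = ln(L1/L2) / ln(S2/S1)
Step 1: ln(L1/L2) = ln(50/150) = -1.09861
Step 2: S2/S1 = 1269/1555 = 0.81608
Step 3: ln(S2/S1) = ln(0.81608) = -0.20324
Step 4: m = -1.09861 / -0.20324 = 5.41

5.41 (Weibull m)
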